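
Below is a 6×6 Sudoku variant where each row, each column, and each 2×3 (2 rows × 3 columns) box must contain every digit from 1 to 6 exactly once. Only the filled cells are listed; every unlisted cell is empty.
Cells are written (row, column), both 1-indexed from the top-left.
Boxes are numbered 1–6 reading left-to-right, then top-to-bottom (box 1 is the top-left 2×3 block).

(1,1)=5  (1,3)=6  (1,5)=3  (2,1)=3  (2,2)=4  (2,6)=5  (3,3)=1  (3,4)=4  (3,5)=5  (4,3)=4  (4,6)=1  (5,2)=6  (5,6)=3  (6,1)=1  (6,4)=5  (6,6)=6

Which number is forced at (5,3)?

5

Cell (5,3) itself could take any of {2, 5} by direct elimination.
Consider where 5 can go in box 5.
(5,1) is out (column 1 already has a 5).
(6,2) is out (row 6 already has a 5).
(6,3) is out (row 6 already has a 5).
So the only cell in box 5 that can hold 5 is (5,3).
Therefore (5,3) = 5.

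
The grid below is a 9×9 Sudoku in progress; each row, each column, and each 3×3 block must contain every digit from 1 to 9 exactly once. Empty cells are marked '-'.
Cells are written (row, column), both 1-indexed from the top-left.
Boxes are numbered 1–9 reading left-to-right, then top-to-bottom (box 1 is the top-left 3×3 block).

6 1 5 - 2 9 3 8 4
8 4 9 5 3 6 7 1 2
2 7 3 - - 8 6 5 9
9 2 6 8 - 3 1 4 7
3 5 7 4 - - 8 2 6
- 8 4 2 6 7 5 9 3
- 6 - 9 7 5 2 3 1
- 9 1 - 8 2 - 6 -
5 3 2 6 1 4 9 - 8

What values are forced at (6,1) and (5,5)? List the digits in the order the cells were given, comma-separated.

For (6,1):
  Row 6 already contains {2, 3, 4, 5, 6, 7, 8, 9}.
  Column 1 already contains {2, 3, 5, 6, 8, 9}.
  Its 3×3 block (box 4) already contains {2, 3, 4, 5, 6, 7, 8, 9}.
  The only value from 1–9 not eliminated is 1, so (6,1) = 1.
For (5,5):
  Row 5 already contains {2, 3, 4, 5, 6, 7, 8}.
  Column 5 already contains {1, 2, 3, 6, 7, 8}.
  Its 3×3 block (box 5) already contains {2, 3, 4, 6, 7, 8}.
  The only value from 1–9 not eliminated is 9, so (5,5) = 9.

1,9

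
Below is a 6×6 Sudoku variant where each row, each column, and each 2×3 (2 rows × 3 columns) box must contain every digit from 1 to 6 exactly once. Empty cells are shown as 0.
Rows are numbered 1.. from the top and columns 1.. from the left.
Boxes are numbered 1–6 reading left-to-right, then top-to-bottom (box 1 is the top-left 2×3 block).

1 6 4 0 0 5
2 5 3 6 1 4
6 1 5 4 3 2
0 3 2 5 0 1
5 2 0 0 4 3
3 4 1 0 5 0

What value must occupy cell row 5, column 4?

Row 5 already contains {2, 3, 4, 5}.
Column 4 already contains {4, 5, 6}.
Its 2×3 block (box 6) already contains {3, 4, 5}.
The only value from 1–6 not eliminated is 1, so row 5, column 4 = 1.

1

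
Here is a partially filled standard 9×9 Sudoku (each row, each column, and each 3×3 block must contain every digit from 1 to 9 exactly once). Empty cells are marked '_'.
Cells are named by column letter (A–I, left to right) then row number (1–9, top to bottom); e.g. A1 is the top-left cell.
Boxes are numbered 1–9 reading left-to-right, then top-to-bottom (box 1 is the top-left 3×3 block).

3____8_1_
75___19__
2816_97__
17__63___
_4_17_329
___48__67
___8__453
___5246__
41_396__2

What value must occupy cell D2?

2

Row 2 already contains {1, 5, 7, 9}.
Column D already contains {1, 3, 4, 5, 6, 8}.
Its 3×3 block (box 2) already contains {1, 6, 8, 9}.
The only value from 1–9 not eliminated is 2, so D2 = 2.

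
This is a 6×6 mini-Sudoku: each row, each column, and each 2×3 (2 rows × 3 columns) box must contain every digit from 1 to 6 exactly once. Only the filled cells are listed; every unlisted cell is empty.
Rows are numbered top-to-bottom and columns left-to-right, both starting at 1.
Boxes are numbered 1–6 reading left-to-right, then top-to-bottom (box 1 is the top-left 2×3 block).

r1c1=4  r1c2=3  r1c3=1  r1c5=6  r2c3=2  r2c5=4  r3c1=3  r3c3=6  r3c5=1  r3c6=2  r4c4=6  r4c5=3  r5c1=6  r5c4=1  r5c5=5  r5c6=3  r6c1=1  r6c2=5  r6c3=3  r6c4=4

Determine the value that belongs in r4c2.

1

Cell r4c2 itself could take any of {1, 2, 4} by direct elimination.
Consider where 1 can go in box 3.
r3c2 is out (row 3 already has a 1).
r4c1 is out (column 1 already has a 1).
r4c3 is out (column 3 already has a 1).
So the only cell in box 3 that can hold 1 is r4c2.
Therefore r4c2 = 1.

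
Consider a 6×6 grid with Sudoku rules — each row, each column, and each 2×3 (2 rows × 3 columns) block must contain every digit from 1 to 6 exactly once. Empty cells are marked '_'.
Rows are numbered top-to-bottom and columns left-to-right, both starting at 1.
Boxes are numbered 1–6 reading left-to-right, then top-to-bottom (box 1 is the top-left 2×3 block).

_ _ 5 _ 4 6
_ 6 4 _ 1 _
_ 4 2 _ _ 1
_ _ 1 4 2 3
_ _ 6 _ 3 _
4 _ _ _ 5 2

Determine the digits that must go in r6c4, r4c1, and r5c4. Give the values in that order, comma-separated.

For r6c4:
  Consider where 6 can go in row 6.
  r6c2 is out (column 2 already has a 6).
  r6c3 is out (column 3 already has a 6).
  So the only cell in row 6 that can hold 6 is r6c4.
  So r6c4 = 6.
For r4c1:
  Consider where 6 can go in row 4.
  r4c2 is out (column 2 already has a 6).
  So the only cell in row 4 that can hold 6 is r4c1.
  So r4c1 = 6.
For r5c4:
  Row 5 already contains {3, 6}.
  Column 4 already contains {4}.
  Its 2×3 block (box 6) already contains {2, 3, 5}.
  The only value from 1–6 not eliminated is 1, so r5c4 = 1.

6,6,1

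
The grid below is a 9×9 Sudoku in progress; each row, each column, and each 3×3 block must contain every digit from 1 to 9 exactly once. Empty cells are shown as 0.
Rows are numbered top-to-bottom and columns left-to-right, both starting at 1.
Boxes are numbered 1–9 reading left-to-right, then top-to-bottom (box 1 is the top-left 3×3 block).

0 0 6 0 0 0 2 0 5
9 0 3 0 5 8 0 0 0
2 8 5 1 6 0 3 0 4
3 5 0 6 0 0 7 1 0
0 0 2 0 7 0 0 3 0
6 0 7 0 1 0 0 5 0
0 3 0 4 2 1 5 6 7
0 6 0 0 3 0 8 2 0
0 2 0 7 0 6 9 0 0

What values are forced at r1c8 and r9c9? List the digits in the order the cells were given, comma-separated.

For r1c8:
  Consider where 8 can go in column 8.
  r2c8 is out (row 2 already has a 8).
  r3c8 is out (row 3 already has a 8).
  r9c8 is out (box 9 already has a 8).
  So the only cell in column 8 that can hold 8 is r1c8.
  So r1c8 = 8.
For r9c9:
  Consider where 3 can go in column 9.
  r2c9 is out (row 2 already has a 3).
  r4c9 is out (row 4 already has a 3).
  r5c9 is out (row 5 already has a 3).
  r6c9 is out (box 6 already has a 3).
  r8c9 is out (row 8 already has a 3).
  So the only cell in column 9 that can hold 3 is r9c9.
  So r9c9 = 3.

8,3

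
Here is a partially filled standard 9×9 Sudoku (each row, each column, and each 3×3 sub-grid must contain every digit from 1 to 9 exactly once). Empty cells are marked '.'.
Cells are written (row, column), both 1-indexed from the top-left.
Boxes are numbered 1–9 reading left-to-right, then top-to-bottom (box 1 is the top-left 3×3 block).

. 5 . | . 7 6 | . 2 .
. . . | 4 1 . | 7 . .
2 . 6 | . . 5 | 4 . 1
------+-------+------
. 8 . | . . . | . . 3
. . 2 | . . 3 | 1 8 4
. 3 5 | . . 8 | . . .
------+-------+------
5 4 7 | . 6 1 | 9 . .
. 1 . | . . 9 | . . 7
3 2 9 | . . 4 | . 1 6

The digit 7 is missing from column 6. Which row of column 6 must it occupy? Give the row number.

Consider where 7 can go in column 6.
(2,6) is out (row 2 already has a 7).
So the only cell in column 6 that can hold 7 is (4,6).
That is row 4.

4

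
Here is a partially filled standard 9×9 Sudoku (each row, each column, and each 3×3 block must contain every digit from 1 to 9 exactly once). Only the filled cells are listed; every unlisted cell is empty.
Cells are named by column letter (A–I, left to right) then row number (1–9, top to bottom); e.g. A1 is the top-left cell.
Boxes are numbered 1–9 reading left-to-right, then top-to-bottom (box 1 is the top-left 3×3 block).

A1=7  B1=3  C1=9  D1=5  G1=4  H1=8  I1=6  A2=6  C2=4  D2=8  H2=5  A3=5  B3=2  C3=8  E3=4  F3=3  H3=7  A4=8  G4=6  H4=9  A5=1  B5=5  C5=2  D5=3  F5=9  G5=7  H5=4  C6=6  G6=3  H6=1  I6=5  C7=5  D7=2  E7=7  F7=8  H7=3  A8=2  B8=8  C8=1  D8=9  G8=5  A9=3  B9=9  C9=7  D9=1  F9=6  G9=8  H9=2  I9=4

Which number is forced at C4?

Row 4 already contains {6, 8, 9}.
Column C already contains {1, 2, 4, 5, 6, 7, 8, 9}.
Its 3×3 block (box 4) already contains {1, 2, 5, 6, 8}.
The only value from 1–9 not eliminated is 3, so C4 = 3.

3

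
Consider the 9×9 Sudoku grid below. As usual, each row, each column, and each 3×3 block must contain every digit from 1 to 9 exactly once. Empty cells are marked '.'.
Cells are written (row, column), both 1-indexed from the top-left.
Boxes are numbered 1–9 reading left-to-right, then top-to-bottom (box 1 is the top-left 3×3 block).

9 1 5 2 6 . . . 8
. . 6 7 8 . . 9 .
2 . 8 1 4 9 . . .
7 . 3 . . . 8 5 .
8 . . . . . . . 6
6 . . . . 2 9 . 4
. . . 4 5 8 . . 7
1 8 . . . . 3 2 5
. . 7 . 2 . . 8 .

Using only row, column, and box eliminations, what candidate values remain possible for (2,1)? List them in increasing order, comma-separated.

Row 2 already contains {6, 7, 8, 9}.
Column 1 already contains {1, 2, 6, 7, 8, 9}.
Its 3×3 block (box 1) already contains {1, 2, 5, 6, 8, 9}.
Removing those from 1–9 leaves {3, 4} as the candidates for (2,1).

3,4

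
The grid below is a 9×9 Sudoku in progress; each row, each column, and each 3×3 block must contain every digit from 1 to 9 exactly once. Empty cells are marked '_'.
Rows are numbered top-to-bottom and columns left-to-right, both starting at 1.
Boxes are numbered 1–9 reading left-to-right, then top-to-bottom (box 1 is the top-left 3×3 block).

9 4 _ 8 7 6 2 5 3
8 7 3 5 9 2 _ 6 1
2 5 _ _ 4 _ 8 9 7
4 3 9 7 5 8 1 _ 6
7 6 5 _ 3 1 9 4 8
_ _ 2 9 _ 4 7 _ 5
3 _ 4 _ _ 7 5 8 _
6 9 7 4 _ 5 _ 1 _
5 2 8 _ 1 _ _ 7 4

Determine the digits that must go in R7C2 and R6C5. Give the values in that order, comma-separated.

For R7C2:
  Row 7 already contains {3, 4, 5, 7, 8}.
  Column 2 already contains {2, 3, 4, 5, 6, 7, 9}.
  Its 3×3 block (box 7) already contains {2, 3, 4, 5, 6, 7, 8, 9}.
  The only value from 1–9 not eliminated is 1, so R7C2 = 1.
For R6C5:
  Row 6 already contains {2, 4, 5, 7, 9}.
  Column 5 already contains {1, 3, 4, 5, 7, 9}.
  Its 3×3 block (box 5) already contains {1, 3, 4, 5, 7, 8, 9}.
  The only value from 1–9 not eliminated is 6, so R6C5 = 6.

1,6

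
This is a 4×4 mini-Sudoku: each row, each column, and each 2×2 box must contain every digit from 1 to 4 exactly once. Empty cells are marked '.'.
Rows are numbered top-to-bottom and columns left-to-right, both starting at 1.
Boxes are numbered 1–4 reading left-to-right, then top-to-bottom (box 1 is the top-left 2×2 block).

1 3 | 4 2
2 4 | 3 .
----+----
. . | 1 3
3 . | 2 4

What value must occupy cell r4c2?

1

Row 4 already contains {2, 3, 4}.
Column 2 already contains {3, 4}.
Its 2×2 block (box 3) already contains {3}.
The only value from 1–4 not eliminated is 1, so r4c2 = 1.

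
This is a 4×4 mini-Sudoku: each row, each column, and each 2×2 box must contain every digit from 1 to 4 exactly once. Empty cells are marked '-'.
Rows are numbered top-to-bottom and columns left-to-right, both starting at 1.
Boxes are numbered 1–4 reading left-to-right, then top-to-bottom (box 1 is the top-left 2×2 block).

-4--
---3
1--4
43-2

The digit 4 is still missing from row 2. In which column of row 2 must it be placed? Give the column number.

3

Consider where 4 can go in row 2.
r2c1 is out (column 1 already has a 4).
r2c2 is out (column 2 already has a 4).
So the only cell in row 2 that can hold 4 is r2c3.
That is column 3.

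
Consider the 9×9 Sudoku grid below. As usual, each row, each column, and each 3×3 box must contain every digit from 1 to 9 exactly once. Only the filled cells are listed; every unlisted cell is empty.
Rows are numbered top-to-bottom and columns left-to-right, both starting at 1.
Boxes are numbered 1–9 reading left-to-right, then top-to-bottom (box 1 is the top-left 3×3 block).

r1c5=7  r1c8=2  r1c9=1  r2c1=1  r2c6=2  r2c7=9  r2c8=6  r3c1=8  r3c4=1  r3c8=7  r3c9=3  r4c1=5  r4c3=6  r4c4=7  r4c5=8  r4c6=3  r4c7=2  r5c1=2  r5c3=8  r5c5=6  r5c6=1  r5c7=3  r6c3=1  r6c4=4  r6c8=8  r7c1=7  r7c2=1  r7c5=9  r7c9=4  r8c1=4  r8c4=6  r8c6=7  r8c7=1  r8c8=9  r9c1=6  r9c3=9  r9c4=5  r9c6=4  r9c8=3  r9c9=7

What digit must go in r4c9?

Row 4 already contains {2, 3, 5, 6, 7, 8}.
Column 9 already contains {1, 3, 4, 7}.
Its 3×3 block (box 6) already contains {2, 3, 8}.
The only value from 1–9 not eliminated is 9, so r4c9 = 9.

9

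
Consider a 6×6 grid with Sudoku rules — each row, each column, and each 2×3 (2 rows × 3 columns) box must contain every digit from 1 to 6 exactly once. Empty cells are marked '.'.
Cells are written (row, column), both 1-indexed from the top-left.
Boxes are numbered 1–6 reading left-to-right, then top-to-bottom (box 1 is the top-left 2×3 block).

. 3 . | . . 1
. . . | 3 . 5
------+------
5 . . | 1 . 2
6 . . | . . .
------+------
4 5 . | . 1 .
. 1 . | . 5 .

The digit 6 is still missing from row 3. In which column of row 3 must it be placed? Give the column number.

5

Consider where 6 can go in row 3.
(3,2) is out (box 3 already has a 6).
(3,3) is out (box 3 already has a 6).
So the only cell in row 3 that can hold 6 is (3,5).
That is column 5.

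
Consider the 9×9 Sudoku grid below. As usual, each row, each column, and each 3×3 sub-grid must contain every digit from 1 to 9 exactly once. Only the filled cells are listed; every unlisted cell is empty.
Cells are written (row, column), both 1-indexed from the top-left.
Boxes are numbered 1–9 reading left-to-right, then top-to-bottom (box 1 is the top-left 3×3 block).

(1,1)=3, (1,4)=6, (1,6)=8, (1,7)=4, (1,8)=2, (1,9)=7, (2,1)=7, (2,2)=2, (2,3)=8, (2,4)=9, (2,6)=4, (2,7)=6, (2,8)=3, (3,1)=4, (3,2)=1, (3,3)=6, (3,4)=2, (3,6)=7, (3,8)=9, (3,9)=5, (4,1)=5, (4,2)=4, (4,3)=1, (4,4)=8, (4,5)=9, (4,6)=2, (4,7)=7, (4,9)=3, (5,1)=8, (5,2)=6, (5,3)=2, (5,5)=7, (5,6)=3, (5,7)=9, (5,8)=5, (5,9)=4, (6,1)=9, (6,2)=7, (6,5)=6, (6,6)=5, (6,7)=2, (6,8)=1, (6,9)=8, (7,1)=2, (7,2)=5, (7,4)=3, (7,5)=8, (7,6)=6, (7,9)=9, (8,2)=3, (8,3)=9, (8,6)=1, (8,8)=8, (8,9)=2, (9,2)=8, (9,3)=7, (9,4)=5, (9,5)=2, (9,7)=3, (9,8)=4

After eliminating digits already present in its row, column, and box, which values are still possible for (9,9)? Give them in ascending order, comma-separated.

1,6

Row 9 already contains {2, 3, 4, 5, 7, 8}.
Column 9 already contains {2, 3, 4, 5, 7, 8, 9}.
Its 3×3 block (box 9) already contains {2, 3, 4, 8, 9}.
Removing those from 1–9 leaves {1, 6} as the candidates for (9,9).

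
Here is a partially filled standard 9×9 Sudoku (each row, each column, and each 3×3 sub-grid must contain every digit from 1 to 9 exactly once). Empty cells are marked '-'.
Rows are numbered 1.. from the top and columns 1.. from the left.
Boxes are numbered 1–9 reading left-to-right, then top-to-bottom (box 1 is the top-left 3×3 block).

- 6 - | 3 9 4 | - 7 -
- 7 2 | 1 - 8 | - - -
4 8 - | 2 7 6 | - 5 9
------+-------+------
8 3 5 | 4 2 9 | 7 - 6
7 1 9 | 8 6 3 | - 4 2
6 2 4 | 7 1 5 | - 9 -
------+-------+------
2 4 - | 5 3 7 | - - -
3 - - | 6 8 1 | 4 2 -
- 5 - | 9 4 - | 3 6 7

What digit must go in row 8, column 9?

5

Row 8 already contains {1, 2, 3, 4, 6, 8}.
Column 9 already contains {2, 6, 7, 9}.
Its 3×3 block (box 9) already contains {2, 3, 4, 6, 7}.
The only value from 1–9 not eliminated is 5, so row 8, column 9 = 5.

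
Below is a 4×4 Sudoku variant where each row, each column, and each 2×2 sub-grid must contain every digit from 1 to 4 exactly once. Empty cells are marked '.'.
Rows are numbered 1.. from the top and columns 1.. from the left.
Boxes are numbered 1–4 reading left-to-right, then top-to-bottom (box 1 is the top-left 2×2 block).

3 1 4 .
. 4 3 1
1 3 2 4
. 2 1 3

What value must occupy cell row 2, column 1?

2

Row 2 already contains {1, 3, 4}.
Column 1 already contains {1, 3}.
Its 2×2 block (box 1) already contains {1, 3, 4}.
The only value from 1–4 not eliminated is 2, so row 2, column 1 = 2.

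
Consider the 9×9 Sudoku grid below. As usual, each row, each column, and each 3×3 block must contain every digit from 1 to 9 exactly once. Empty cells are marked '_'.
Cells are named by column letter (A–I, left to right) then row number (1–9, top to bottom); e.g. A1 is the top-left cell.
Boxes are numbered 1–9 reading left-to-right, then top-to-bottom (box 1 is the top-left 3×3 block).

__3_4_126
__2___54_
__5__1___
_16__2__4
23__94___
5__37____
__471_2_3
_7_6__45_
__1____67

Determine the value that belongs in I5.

5

Cell I5 itself could take any of {1, 5, 8} by direct elimination.
Consider where 5 can go in box 6.
G4 is out (column G already has a 5). H4 is out (column H already has a 5). G5 is out (column G already has a 5). H5 is out (column H already has a 5). The remaining empty cells in box 6 are similarly blocked.
So the only cell in box 6 that can hold 5 is I5.
Therefore I5 = 5.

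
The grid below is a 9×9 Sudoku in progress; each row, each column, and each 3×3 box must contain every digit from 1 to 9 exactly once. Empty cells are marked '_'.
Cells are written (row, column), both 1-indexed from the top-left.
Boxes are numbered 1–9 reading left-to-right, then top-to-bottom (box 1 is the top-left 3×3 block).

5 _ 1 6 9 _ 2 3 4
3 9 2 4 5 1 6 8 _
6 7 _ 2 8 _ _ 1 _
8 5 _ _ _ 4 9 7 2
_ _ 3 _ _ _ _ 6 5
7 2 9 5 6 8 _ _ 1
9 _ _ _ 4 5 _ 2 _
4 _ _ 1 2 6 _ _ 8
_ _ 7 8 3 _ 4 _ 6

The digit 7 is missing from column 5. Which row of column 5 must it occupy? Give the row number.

Consider where 7 can go in column 5.
(4,5) is out (row 4 already has a 7).
So the only cell in column 5 that can hold 7 is (5,5).
That is row 5.

5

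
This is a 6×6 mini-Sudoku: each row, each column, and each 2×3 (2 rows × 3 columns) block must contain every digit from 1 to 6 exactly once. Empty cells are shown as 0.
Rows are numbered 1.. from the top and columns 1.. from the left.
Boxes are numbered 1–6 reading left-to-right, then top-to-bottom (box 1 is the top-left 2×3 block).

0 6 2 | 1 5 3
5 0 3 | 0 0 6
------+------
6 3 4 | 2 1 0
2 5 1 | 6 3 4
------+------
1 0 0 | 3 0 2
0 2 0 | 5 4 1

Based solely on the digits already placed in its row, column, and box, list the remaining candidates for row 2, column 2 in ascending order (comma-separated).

Row 2 already contains {3, 5, 6}.
Column 2 already contains {2, 3, 5, 6}.
Its 2×3 block (box 1) already contains {2, 3, 5, 6}.
Removing those from 1–6 leaves {1, 4} as the candidates for row 2, column 2.

1,4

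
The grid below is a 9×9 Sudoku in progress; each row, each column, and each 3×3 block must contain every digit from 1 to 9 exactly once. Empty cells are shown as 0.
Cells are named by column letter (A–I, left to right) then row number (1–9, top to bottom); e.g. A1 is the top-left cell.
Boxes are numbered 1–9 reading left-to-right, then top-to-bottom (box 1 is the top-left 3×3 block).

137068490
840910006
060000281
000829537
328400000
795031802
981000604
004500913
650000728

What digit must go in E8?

8

Cell E8 itself could take any of {7, 8} by direct elimination.
Consider where 8 can go in row 8.
A8 is out (column A already has a 8).
B8 is out (column B already has a 8).
F8 is out (column F already has a 8).
So the only cell in row 8 that can hold 8 is E8.
Therefore E8 = 8.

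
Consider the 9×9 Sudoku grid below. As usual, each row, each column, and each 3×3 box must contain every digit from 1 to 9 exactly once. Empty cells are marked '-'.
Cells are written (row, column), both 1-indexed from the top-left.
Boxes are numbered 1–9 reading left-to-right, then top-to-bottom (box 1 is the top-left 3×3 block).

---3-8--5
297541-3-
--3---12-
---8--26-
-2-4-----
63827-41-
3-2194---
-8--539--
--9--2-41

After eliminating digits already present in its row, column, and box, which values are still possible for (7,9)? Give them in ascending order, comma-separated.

Row 7 already contains {1, 2, 3, 4, 9}.
Column 9 already contains {1, 5}.
Its 3×3 block (box 9) already contains {1, 4, 9}.
Removing those from 1–9 leaves {6, 7, 8} as the candidates for (7,9).

6,7,8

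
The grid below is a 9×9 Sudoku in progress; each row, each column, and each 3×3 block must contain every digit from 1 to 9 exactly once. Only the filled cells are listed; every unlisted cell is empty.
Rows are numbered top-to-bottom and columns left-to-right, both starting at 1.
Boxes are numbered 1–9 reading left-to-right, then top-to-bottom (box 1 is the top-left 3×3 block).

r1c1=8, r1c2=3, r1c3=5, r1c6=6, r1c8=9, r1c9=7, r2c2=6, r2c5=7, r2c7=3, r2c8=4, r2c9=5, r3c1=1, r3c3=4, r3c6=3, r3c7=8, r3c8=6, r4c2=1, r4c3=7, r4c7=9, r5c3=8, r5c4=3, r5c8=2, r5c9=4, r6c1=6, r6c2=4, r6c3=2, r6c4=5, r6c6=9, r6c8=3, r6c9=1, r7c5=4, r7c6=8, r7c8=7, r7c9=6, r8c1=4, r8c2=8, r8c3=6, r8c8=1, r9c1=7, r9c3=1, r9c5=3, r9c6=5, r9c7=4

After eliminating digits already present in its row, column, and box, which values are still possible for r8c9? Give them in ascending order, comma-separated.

2,3,9

Row 8 already contains {1, 4, 6, 8}.
Column 9 already contains {1, 4, 5, 6, 7}.
Its 3×3 block (box 9) already contains {1, 4, 6, 7}.
Removing those from 1–9 leaves {2, 3, 9} as the candidates for r8c9.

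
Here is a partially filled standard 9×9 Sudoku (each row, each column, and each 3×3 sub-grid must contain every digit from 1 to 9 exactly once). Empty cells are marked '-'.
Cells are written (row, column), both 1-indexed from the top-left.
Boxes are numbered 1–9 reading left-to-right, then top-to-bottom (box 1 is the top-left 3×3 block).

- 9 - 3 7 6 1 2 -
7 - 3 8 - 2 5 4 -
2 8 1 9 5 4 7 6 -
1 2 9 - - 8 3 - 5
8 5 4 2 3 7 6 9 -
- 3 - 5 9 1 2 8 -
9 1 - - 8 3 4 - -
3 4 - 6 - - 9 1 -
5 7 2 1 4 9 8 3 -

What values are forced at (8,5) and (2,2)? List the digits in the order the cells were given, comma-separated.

For (8,5):
  Row 8 already contains {1, 3, 4, 6, 9}.
  Column 5 already contains {3, 4, 5, 7, 8, 9}.
  Its 3×3 block (box 8) already contains {1, 3, 4, 6, 8, 9}.
  The only value from 1–9 not eliminated is 2, so (8,5) = 2.
For (2,2):
  Row 2 already contains {2, 3, 4, 5, 7, 8}.
  Column 2 already contains {1, 2, 3, 4, 5, 7, 8, 9}.
  Its 3×3 block (box 1) already contains {1, 2, 3, 7, 8, 9}.
  The only value from 1–9 not eliminated is 6, so (2,2) = 6.

2,6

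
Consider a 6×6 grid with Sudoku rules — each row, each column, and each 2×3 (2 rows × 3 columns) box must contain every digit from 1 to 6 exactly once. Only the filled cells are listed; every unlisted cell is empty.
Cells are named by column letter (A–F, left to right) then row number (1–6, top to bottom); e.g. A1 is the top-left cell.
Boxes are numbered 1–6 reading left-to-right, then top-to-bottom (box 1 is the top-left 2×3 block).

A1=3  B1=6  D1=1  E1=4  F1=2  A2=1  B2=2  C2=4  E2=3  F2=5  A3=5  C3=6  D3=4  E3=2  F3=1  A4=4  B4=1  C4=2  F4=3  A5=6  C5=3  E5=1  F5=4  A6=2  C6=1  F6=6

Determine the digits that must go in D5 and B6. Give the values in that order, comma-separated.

For D5:
  Consider where 2 can go in row 5.
  B5 is out (column B already has a 2).
  So the only cell in row 5 that can hold 2 is D5.
  So D5 = 2.
For B6:
  Consider where 4 can go in box 5.
  B5 is out (row 5 already has a 4).
  So the only cell in box 5 that can hold 4 is B6.
  So B6 = 4.

2,4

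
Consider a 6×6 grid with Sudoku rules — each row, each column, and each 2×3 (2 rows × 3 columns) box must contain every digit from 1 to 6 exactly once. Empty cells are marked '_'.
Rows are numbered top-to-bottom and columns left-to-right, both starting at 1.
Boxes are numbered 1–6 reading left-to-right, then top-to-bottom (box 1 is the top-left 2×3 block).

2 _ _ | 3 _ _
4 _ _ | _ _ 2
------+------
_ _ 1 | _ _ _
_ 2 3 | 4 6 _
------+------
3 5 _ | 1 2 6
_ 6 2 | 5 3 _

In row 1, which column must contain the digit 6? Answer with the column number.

Consider where 6 can go in row 1.
r1c2 is out (column 2 already has a 6).
r1c5 is out (column 5 already has a 6).
r1c6 is out (column 6 already has a 6).
So the only cell in row 1 that can hold 6 is r1c3.
That is column 3.

3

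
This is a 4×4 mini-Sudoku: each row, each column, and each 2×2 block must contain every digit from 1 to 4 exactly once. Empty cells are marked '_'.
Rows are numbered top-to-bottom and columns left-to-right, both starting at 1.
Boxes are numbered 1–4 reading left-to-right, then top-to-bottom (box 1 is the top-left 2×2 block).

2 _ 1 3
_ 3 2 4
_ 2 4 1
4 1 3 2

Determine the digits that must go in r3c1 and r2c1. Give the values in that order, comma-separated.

3,1

For r3c1:
  Row 3 already contains {1, 2, 4}.
  Column 1 already contains {2, 4}.
  Its 2×2 block (box 3) already contains {1, 2, 4}.
  The only value from 1–4 not eliminated is 3, so r3c1 = 3.
For r2c1:
  Row 2 already contains {2, 3, 4}.
  Column 1 already contains {2, 4}.
  Its 2×2 block (box 1) already contains {2, 3}.
  The only value from 1–4 not eliminated is 1, so r2c1 = 1.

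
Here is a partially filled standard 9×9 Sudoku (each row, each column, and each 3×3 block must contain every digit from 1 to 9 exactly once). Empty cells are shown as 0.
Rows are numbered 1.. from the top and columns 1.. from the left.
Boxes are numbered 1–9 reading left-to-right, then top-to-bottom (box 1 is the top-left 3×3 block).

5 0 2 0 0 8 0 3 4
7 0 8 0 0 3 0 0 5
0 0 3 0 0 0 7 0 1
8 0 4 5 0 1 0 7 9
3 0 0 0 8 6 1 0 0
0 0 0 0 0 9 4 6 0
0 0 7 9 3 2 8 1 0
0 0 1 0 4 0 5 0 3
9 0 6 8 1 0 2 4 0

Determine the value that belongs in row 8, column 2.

8

Cell row 8, column 2 itself could take any of {2, 8} by direct elimination.
Consider where 8 can go in column 2.
row 1, column 2 is out (row 1 already has a 8). row 2, column 2 is out (row 2 already has a 8). row 3, column 2 is out (box 1 already has a 8). row 4, column 2 is out (row 4 already has a 8). The remaining empty cells in column 2 are similarly blocked.
So the only cell in column 2 that can hold 8 is row 8, column 2.
Therefore row 8, column 2 = 8.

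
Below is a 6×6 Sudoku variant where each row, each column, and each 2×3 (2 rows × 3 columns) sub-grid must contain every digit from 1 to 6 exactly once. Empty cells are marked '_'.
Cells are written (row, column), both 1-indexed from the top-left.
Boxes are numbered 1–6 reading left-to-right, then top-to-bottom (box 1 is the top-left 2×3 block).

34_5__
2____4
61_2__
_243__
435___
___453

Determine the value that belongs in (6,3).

Cell (6,3) itself could take any of {1, 2, 6} by direct elimination.
Consider where 2 can go in row 6.
(6,1) is out (column 1 already has a 2).
(6,2) is out (column 2 already has a 2).
So the only cell in row 6 that can hold 2 is (6,3).
Therefore (6,3) = 2.

2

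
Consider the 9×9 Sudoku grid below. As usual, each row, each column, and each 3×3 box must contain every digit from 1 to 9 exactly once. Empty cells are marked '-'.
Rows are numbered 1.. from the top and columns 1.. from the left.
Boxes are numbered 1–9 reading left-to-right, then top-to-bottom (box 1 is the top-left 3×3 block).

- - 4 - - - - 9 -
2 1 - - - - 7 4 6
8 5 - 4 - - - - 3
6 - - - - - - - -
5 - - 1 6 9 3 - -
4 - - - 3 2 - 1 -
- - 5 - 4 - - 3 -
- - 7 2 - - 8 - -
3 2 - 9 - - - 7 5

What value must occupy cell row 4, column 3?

Cell row 4, column 3 itself could take any of {1, 2, 3, 8, 9} by direct elimination.
Consider where 1 can go in row 4.
row 4, column 2 is out (column 2 already has a 1). row 4, column 4 is out (column 4 already has a 1). row 4, column 5 is out (box 5 already has a 1). row 4, column 6 is out (box 5 already has a 1). The remaining empty cells in row 4 are similarly blocked.
So the only cell in row 4 that can hold 1 is row 4, column 3.
Therefore row 4, column 3 = 1.

1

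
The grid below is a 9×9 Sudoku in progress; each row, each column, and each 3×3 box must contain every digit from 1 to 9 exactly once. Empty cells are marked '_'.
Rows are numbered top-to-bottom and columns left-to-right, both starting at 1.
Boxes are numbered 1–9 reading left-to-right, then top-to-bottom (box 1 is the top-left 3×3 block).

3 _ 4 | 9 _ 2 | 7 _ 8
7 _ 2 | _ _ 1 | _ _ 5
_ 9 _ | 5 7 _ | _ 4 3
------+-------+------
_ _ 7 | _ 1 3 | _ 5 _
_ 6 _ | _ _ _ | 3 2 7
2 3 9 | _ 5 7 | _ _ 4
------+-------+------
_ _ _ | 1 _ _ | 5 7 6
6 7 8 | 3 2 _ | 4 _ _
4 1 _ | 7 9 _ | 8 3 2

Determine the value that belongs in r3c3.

Cell r3c3 itself could take any of {1, 6} by direct elimination.
Consider where 6 can go in box 1.
r1c2 is out (column 2 already has a 6).
r2c2 is out (column 2 already has a 6).
r3c1 is out (column 1 already has a 6).
So the only cell in box 1 that can hold 6 is r3c3.
Therefore r3c3 = 6.

6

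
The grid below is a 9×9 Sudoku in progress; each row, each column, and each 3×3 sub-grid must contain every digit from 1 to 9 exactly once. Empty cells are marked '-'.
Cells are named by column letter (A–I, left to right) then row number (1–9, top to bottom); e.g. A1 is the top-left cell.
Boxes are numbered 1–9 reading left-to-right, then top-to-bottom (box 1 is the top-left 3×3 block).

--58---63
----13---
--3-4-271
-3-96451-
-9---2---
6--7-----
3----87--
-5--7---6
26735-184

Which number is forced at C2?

6

Cell C2 itself could take any of {2, 4, 6, 8, 9} by direct elimination.
Consider where 6 can go in box 1.
A1 is out (row 1 already has a 6). B1 is out (row 1 already has a 6). A2 is out (column A already has a 6). B2 is out (column B already has a 6). The remaining empty cells in box 1 are similarly blocked.
So the only cell in box 1 that can hold 6 is C2.
Therefore C2 = 6.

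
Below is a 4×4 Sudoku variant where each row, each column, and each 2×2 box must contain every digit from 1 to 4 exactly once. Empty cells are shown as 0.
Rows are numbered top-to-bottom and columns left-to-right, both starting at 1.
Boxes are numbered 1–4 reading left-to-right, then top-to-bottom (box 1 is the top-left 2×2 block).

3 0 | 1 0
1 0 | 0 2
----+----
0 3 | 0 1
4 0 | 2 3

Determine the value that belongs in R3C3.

4

Row 3 already contains {1, 3}.
Column 3 already contains {1, 2}.
Its 2×2 block (box 4) already contains {1, 2, 3}.
The only value from 1–4 not eliminated is 4, so R3C3 = 4.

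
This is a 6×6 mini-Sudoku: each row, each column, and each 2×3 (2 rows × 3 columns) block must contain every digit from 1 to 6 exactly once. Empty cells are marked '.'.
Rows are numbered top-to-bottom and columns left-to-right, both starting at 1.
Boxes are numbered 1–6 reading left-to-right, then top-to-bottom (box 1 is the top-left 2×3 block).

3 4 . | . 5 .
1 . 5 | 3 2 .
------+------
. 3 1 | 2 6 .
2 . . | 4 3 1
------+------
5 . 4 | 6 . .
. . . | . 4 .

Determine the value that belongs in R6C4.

5

Cell R6C4 itself could take any of {1, 5} by direct elimination.
Consider where 5 can go in column 4.
R1C4 is out (row 1 already has a 5).
So the only cell in column 4 that can hold 5 is R6C4.
Therefore R6C4 = 5.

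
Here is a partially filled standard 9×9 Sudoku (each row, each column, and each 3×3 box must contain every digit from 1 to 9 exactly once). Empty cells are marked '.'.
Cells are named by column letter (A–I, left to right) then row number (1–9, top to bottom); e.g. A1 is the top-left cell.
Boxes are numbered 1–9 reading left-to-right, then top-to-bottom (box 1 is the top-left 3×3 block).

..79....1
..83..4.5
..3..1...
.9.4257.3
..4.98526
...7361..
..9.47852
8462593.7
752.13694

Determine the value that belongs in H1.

3

Cell H1 itself could take any of {3, 6, 8} by direct elimination.
Consider where 3 can go in row 1.
A1 is out (box 1 already has a 3).
B1 is out (box 1 already has a 3).
E1 is out (column E already has a 3).
F1 is out (column F already has a 3).
G1 is out (column G already has a 3).
So the only cell in row 1 that can hold 3 is H1.
Therefore H1 = 3.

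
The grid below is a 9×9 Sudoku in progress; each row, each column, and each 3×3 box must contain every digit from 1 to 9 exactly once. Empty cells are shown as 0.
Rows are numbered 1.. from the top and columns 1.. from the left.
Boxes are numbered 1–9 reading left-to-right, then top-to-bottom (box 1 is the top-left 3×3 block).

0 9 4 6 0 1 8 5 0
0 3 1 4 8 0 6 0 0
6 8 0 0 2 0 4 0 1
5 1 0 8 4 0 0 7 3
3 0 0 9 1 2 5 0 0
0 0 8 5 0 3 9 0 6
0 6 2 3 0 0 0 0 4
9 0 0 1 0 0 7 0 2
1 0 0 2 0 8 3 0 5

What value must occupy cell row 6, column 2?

2

Cell row 6, column 2 itself could take any of {2, 4, 7} by direct elimination.
Consider where 2 can go in column 2.
row 5, column 2 is out (row 5 already has a 2).
row 8, column 2 is out (row 8 already has a 2).
row 9, column 2 is out (row 9 already has a 2).
So the only cell in column 2 that can hold 2 is row 6, column 2.
Therefore row 6, column 2 = 2.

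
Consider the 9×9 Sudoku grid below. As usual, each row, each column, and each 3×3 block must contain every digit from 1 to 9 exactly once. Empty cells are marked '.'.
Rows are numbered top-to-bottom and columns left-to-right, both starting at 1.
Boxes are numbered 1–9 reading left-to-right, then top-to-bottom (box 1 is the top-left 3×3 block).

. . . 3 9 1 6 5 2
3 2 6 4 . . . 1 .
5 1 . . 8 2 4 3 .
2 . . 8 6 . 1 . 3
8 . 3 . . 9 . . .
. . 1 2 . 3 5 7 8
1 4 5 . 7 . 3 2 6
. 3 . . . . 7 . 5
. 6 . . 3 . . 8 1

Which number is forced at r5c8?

Cell r5c8 itself could take any of {4, 6} by direct elimination.
Consider where 6 can go in box 6.
r4c8 is out (row 4 already has a 6).
r5c7 is out (column 7 already has a 6).
r5c9 is out (column 9 already has a 6).
So the only cell in box 6 that can hold 6 is r5c8.
Therefore r5c8 = 6.

6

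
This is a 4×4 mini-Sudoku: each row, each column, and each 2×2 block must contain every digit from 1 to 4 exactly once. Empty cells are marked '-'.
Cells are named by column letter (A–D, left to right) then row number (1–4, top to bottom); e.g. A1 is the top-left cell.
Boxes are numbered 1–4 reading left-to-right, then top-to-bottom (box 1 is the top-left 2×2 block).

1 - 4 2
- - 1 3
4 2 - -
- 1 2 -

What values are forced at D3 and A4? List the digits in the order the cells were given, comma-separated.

For D3:
  Row 3 already contains {2, 4}.
  Column D already contains {2, 3}.
  Its 2×2 block (box 4) already contains {2}.
  The only value from 1–4 not eliminated is 1, so D3 = 1.
For A4:
  Row 4 already contains {1, 2}.
  Column A already contains {1, 4}.
  Its 2×2 block (box 3) already contains {1, 2, 4}.
  The only value from 1–4 not eliminated is 3, so A4 = 3.

1,3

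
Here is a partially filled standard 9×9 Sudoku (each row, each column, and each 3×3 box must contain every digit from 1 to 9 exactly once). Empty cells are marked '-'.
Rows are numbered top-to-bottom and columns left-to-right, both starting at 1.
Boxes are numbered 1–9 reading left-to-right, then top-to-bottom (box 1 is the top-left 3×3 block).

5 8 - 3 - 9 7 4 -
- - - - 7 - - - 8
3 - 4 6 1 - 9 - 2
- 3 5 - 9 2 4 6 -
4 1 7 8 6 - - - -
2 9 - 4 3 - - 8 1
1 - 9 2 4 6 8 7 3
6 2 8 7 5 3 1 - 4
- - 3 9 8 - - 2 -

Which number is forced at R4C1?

8

Row 4 already contains {2, 3, 4, 5, 6, 9}.
Column 1 already contains {1, 2, 3, 4, 5, 6}.
Its 3×3 block (box 4) already contains {1, 2, 3, 4, 5, 7, 9}.
The only value from 1–9 not eliminated is 8, so R4C1 = 8.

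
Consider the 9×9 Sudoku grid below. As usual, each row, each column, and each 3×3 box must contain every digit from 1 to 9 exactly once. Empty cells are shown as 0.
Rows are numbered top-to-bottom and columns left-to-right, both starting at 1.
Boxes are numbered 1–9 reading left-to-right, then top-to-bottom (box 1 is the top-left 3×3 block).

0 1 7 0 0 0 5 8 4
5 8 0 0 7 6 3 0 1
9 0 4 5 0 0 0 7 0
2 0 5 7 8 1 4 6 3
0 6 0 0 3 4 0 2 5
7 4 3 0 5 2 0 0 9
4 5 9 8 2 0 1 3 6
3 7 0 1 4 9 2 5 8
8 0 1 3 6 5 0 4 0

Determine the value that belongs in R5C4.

9

Row 5 already contains {2, 3, 4, 5, 6}.
Column 4 already contains {1, 3, 5, 7, 8}.
Its 3×3 block (box 5) already contains {1, 2, 3, 4, 5, 7, 8}.
The only value from 1–9 not eliminated is 9, so R5C4 = 9.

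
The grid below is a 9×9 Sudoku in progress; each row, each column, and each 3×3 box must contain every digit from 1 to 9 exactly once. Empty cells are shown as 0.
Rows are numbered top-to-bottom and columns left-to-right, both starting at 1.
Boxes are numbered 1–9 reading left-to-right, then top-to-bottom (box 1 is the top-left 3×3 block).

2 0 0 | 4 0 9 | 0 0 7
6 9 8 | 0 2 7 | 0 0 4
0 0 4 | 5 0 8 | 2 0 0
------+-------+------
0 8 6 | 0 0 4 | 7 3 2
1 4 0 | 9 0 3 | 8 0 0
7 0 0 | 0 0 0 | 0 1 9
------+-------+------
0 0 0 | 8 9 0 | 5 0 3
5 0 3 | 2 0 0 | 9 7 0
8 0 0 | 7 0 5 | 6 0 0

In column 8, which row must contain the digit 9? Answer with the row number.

Consider where 9 can go in column 8.
R1C8 is out (row 1 already has a 9).
R2C8 is out (row 2 already has a 9).
R5C8 is out (row 5 already has a 9).
R7C8 is out (row 7 already has a 9).
R9C8 is out (box 9 already has a 9).
So the only cell in column 8 that can hold 9 is R3C8.
That is row 3.

3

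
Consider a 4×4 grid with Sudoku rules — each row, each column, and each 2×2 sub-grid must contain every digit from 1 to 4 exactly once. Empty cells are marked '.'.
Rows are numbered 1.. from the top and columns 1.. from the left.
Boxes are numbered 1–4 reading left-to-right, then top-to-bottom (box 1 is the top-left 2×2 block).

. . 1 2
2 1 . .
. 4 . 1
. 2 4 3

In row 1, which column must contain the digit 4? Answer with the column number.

1

Consider where 4 can go in row 1.
row 1, column 2 is out (column 2 already has a 4).
So the only cell in row 1 that can hold 4 is row 1, column 1.
That is column 1.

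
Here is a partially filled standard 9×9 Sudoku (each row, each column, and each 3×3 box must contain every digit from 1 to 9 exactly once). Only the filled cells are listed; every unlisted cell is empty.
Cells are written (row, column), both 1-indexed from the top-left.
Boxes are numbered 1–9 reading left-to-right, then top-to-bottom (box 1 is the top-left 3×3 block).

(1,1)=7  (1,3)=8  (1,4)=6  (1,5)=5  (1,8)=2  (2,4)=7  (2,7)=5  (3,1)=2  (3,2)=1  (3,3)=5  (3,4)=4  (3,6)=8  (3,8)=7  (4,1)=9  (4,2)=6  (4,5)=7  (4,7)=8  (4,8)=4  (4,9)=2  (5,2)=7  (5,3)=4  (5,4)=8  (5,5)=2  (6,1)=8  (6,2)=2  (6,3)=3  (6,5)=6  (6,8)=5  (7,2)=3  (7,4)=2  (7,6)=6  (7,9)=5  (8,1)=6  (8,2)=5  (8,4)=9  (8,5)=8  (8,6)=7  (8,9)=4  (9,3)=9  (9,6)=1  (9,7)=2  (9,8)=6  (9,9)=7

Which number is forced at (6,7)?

Cell (6,7) itself could take any of {1, 7, 9} by direct elimination.
Consider where 7 can go in row 6.
(6,4) is out (column 4 already has a 7).
(6,6) is out (column 6 already has a 7).
(6,9) is out (column 9 already has a 7).
So the only cell in row 6 that can hold 7 is (6,7).
Therefore (6,7) = 7.

7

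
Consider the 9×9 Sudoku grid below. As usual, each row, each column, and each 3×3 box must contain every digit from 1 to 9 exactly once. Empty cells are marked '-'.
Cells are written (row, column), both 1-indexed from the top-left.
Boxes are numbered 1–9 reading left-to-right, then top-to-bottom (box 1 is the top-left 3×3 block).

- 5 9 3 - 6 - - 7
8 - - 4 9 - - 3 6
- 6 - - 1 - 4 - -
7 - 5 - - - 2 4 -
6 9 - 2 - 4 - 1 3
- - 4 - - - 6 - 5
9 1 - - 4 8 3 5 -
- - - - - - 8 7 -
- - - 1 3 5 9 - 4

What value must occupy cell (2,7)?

Cell (2,7) itself could take any of {1, 5} by direct elimination.
Consider where 5 can go in box 3.
(1,7) is out (row 1 already has a 5).
(1,8) is out (row 1 already has a 5).
(3,8) is out (column 8 already has a 5).
(3,9) is out (column 9 already has a 5).
So the only cell in box 3 that can hold 5 is (2,7).
Therefore (2,7) = 5.

5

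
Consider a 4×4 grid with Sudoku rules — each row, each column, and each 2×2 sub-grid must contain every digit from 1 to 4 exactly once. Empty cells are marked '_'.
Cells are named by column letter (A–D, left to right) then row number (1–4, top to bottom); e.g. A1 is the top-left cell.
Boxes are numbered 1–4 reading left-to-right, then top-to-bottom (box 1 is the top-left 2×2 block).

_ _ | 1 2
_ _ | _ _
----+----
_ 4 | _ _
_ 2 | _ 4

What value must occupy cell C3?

Cell C3 itself could take any of {2, 3} by direct elimination.
Consider where 2 can go in row 3.
A3 is out (box 3 already has a 2).
D3 is out (column D already has a 2).
So the only cell in row 3 that can hold 2 is C3.
Therefore C3 = 2.

2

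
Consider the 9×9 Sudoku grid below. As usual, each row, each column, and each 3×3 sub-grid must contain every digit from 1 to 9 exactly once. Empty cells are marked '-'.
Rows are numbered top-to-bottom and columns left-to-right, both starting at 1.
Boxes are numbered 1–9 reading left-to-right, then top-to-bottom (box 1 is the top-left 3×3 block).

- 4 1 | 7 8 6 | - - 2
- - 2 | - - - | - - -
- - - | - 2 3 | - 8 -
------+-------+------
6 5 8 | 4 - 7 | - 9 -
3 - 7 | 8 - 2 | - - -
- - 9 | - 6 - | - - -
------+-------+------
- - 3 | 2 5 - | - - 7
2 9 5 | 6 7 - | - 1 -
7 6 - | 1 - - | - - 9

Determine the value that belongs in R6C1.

4

Cell R6C1 itself could take any of {1, 4} by direct elimination.
Consider where 4 can go in box 4.
R5C2 is out (column 2 already has a 4).
R6C2 is out (column 2 already has a 4).
So the only cell in box 4 that can hold 4 is R6C1.
Therefore R6C1 = 4.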